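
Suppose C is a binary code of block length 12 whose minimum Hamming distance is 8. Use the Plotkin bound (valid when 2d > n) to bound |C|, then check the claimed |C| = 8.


Plotkin bound M ≤ 4; given |C| = 8 > bound (violated).

Check applicability: 2d = 16, n = 12.
2d − n = 4 > 0, so Plotkin applies.
Compute d/(2d−n) = 8/4 ≈ 2.0000.
⌊d/(2d−n)⌋ = 2.
Plotkin bound: M ≤ 2·2 = 4.
Given |C| = 8, check: VIOLATED.
This |C| is above the Plotkin bound, so no binary code with n = 12, d = 8 and 8 codewords exists.


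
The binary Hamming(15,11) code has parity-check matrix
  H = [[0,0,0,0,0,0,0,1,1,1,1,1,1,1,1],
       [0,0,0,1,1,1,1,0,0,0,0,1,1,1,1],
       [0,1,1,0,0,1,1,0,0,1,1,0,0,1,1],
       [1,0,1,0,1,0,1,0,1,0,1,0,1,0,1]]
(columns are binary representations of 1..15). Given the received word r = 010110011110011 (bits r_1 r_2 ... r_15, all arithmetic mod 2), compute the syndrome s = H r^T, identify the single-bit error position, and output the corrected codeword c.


s = (0, 0, 1, 0)^T, error position = 2, corrected codeword c = 000110011110011

Compute s = H r^T mod 2 one row at a time:
  s_1 = 1 + 1 + 1 + 1 + 0 + 0 + 1 + 1 = 6 ≡ 0 (mod 2).
  s_2 = 1 + 1 + 0 + 0 + 0 + 0 + 1 + 1 = 4 ≡ 0 (mod 2).
  s_3 = 1 + 0 + 0 + 0 + 1 + 1 + 1 + 1 = 5 ≡ 1 (mod 2).
  s_4 = 0 + 0 + 1 + 0 + 1 + 1 + 0 + 1 = 4 ≡ 0 (mod 2).
s = (0, 0, 1, 0)^T — this equals column 2 of H (binary 0010), so error is at position 2.
Correct: flip bit 2 of r = 010110011110011 to get c = 000110011110011.


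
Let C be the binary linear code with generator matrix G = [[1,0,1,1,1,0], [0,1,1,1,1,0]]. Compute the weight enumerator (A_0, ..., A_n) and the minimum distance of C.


Weight distribution: A_0 = 1, A_2 = 1, A_4 = 2. Minimum distance d = 2.

Enumerate all 2^2 = 4 messages m ∈ F_2^2.
For each, compute codeword c = mG in F_2^6, then tally its weight.
  m = 00 → c = 000000, weight = 0.
  m = 10 → c = 101110, weight = 4.
  m = 01 → c = 011110, weight = 4.
  m = 11 → c = 110000, weight = 2.
Tally weights:
  weight 0: 1 codewords.
  weight 2: 1 codewords.
  weight 4: 2 codewords.
Minimum distance d = smallest w > 0 with A_w > 0 = 2.
Sanity: Σ A_w = 4 = 2^2 = 4 ✓.


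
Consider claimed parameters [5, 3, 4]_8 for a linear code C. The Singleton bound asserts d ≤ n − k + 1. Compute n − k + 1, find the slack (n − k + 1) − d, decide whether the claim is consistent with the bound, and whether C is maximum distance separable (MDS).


Singleton RHS = n − k + 1 = 3, slack = -1, bound violated (no such code; not MDS).

Singleton bound: d ≤ n − k + 1.
Here n = 5, k = 3, so n − k + 1 = 3.
Given d = 4, check d ≤ 3: NO.
Slack = (n − k + 1) − d = -1.
The slack is negative: d = 4 exceeds n − k + 1 = 3 by 1, so the Singleton bound is violated and no linear [5, 3, 4]_8 code can exist. In particular it is not MDS (MDS requires d = n − k + 1 exactly).
Description: the claimed parameters are [5, 3, 4]_8; such a code would be impossible (violates the Singleton bound).


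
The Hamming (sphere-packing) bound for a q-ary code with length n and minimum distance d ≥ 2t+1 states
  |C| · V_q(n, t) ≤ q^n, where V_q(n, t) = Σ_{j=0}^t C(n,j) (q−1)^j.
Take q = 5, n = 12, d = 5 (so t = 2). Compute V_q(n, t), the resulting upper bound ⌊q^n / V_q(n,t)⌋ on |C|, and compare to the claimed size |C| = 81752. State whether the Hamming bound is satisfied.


V_q(n, t) = 1105, q^n = 244140625, Hamming bound = 220941, |C| = 81752 ≤ bound (satisfied).

Step 1: Compute V_q(n, t) = Σ_{j=0}^2 C(n, j) (q−1)^j.
  j = 0: C(12,0)·(4)^0 = 1·1 = 1.
  j = 1: C(12,1)·(4)^1 = 12·4 = 48.
  j = 2: C(12,2)·(4)^2 = 66·16 = 1056.
  V_q(n, t) = 1 + 48 + 1056 = 1105.
Step 2: q^n = 5^12 = 244140625.
Step 3: Hamming bound ⌊q^n / V_q(n,t)⌋ = ⌊244140625/1105⌋ = 220941.
Step 4: Compare |C| = 81752 to 220941: satisfied.
The claimed |C| lies below the Hamming bound.


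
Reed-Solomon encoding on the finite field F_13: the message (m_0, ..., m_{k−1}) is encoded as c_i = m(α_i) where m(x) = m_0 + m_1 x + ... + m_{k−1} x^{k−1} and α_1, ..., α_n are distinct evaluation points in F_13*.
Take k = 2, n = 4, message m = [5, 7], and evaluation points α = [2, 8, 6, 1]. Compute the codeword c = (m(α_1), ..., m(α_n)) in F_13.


c = [6, 9, 8, 12]

Message polynomial: m(x) = 5 + 7·x (mod 13).
For each evaluation point α_i, compute m(α_i) mod 13:
  α_1 = 2: Horner steps 7 → 6, so m(2) = 6.
  α_2 = 8: Horner steps 7 → 9, so m(8) = 9.
  α_3 = 6: Horner steps 7 → 8, so m(6) = 8.
  α_4 = 1: Horner steps 7 → 12, so m(1) = 12.
Codeword c = [6, 9, 8, 12] ∈ F_13^4.


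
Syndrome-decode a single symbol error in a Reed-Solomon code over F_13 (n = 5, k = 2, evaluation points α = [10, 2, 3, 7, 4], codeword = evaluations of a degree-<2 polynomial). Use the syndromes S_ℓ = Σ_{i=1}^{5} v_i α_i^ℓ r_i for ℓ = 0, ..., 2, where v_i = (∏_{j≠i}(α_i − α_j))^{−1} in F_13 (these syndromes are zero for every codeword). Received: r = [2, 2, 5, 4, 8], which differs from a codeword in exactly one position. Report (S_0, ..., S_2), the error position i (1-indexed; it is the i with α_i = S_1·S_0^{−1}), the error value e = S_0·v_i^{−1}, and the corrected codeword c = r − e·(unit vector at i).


S = (4, 1, 10), error at position 1, error magnitude e = 2, c = [0, 2, 5, 4, 8].

Step 1: column multipliers v_i = (∏_{j≠i}(α_i − α_j))^{−1} mod 13.
  i = 1 (α = 10): (10−2)(10−3)(10−7)(10−4) = 8·7·3·6 = 1008 ≡ 7, so v_1 = 7^{−1} = 2 (mod 13).
  i = 2 (α = 2): (2−10)(2−3)(2−7)(2−4) = (−8)·(−1)·(−5)·(−2) = 80 ≡ 2, so v_2 = 2^{−1} = 7 (mod 13).
  i = 3 (α = 3): (3−10)(3−2)(3−7)(3−4) = (−7)·1·(−4)·(−1) = −28 ≡ 11, so v_3 = 11^{−1} = 6 (mod 13).
  i = 4 (α = 7): (7−10)(7−2)(7−3)(7−4) = (−3)·5·4·3 = −180 ≡ 2, so v_4 = 2^{−1} = 7 (mod 13).
  i = 5 (α = 4): (4−10)(4−2)(4−3)(4−7) = (−6)·2·1·(−3) = 36 ≡ 10, so v_5 = 10^{−1} = 4 (mod 13).
  v = [2, 7, 6, 7, 4].
Step 2: syndromes of r = [2, 2, 5, 4, 8] (all sums mod 13).
  S_0 = Σ v_i r_i = 2·2 + 7·2 + 6·5 + 7·4 + 4·8 = 108 ≡ 4.
  S_1 = Σ v_i α_i r_i = 2·10·2 + 7·2·2 + 6·3·5 + 7·7·4 + 4·4·8 = 482 ≡ 1.
  α_i^2 mod 13 = [9, 4, 9, 10, 3].
  S_2 = Σ v_i α_i^2 r_i = 2·9·2 + 7·4·2 + 6·9·5 + 7·10·4 + 4·3·8 = 738 ≡ 10.
  S = (4, 1, 10) ≠ 0, so r is not a codeword (an error is present).
Step 3: locate the error. For a single error e at position i, S_ℓ = v_i·e·α_i^ℓ, so α_err = S_1/S_0.
  S_0^{−1} = 4^{−1} = 10 (mod 13), so α_err = 1·10 = 10 ≡ 10 = α_1. Error position i = 1.
  Consistency check: S_2/S_1 = 10·1 = 10 ≡ 10 = α_err ✓ (single-error assumption holds).
Step 4: error magnitude e = S_0/v_1 = S_0·∏_{j≠1}(α_1 − α_j) = 4·7 = 28 ≡ 2 (mod 13).
Step 5: correct position 1: c_1 = r_1 − e = 2 − 2 ≡ 0 (mod 13). Hence c = [0, 2, 5, 4, 8].
  Check: interpolating c through the α_i gives m(x) = 9 + 3·x (degree < 2) with m(α_i) = c_i for every i, so c is indeed a codeword.


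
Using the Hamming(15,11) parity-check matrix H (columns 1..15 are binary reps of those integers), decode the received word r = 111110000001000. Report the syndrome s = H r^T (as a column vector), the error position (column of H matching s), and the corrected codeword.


s = (1, 1, 0, 1)^T, error position = 13, corrected codeword c = 111110000001100

Compute s = H r^T mod 2 one row at a time:
  s_1 = 0 + 0 + 0 + 0 + 1 + 0 + 0 + 0 = 1 ≡ 1 (mod 2).
  s_2 = 1 + 1 + 0 + 0 + 1 + 0 + 0 + 0 = 3 ≡ 1 (mod 2).
  s_3 = 1 + 1 + 0 + 0 + 0 + 0 + 0 + 0 = 2 ≡ 0 (mod 2).
  s_4 = 1 + 1 + 1 + 0 + 0 + 0 + 0 + 0 = 3 ≡ 1 (mod 2).
s = (1, 1, 0, 1)^T — this equals column 13 of H (binary 1101), so error is at position 13.
Correct: flip bit 13 of r = 111110000001000 to get c = 111110000001100.


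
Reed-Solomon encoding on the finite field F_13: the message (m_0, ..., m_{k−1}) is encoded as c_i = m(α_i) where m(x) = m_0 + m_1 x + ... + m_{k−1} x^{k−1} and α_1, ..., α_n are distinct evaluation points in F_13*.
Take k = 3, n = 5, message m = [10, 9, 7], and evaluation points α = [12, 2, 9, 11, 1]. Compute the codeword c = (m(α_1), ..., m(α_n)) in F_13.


c = [8, 4, 8, 7, 0]

Message polynomial: m(x) = 10 + 9·x + 7·x^2 (mod 13).
For each evaluation point α_i, compute m(α_i) mod 13:
  α_1 = 12: Horner steps 7 → 2 → 8, so m(12) = 8.
  α_2 = 2: Horner steps 7 → 10 → 4, so m(2) = 4.
  α_3 = 9: Horner steps 7 → 7 → 8, so m(9) = 8.
  α_4 = 11: Horner steps 7 → 8 → 7, so m(11) = 7.
  α_5 = 1: Horner steps 7 → 3 → 0, so m(1) = 0.
Codeword c = [8, 4, 8, 7, 0] ∈ F_13^5.


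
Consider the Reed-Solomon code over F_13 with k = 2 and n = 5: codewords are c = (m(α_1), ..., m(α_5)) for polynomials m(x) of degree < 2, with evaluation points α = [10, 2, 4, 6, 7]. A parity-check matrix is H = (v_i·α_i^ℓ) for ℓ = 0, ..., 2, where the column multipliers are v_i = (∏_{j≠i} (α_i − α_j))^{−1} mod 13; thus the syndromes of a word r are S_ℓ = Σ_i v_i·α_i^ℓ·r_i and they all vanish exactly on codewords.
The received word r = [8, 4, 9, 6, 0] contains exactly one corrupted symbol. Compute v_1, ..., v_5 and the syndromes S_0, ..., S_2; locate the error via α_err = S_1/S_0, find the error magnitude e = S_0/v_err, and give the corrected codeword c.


S = (5, 7, 2), error at position 3, error magnitude e = 4, c = [8, 4, 5, 6, 0].

Step 1: column multipliers v_i = (∏_{j≠i}(α_i − α_j))^{−1} mod 13.
  i = 1 (α = 10): (10−2)(10−4)(10−6)(10−7) = 8·6·4·3 = 576 ≡ 4, so v_1 = 4^{−1} = 10 (mod 13).
  i = 2 (α = 2): (2−10)(2−4)(2−6)(2−7) = (−8)·(−2)·(−4)·(−5) = 320 ≡ 8, so v_2 = 8^{−1} = 5 (mod 13).
  i = 3 (α = 4): (4−10)(4−2)(4−6)(4−7) = (−6)·2·(−2)·(−3) = −72 ≡ 6, so v_3 = 6^{−1} = 11 (mod 13).
  i = 4 (α = 6): (6−10)(6−2)(6−4)(6−7) = (−4)·4·2·(−1) = 32 ≡ 6, so v_4 = 6^{−1} = 11 (mod 13).
  i = 5 (α = 7): (7−10)(7−2)(7−4)(7−6) = (−3)·5·3·1 = −45 ≡ 7, so v_5 = 7^{−1} = 2 (mod 13).
  v = [10, 5, 11, 11, 2].
Step 2: syndromes of r = [8, 4, 9, 6, 0] (all sums mod 13).
  S_0 = Σ v_i r_i = 10·8 + 5·4 + 11·9 + 11·6 + 2·0 = 265 ≡ 5.
  S_1 = Σ v_i α_i r_i = 10·10·8 + 5·2·4 + 11·4·9 + 11·6·6 + 2·7·0 = 1632 ≡ 7.
  α_i^2 mod 13 = [9, 4, 3, 10, 10].
  S_2 = Σ v_i α_i^2 r_i = 10·9·8 + 5·4·4 + 11·3·9 + 11·10·6 + 2·10·0 = 1757 ≡ 2.
  S = (5, 7, 2) ≠ 0, so r is not a codeword (an error is present).
Step 3: locate the error. For a single error e at position i, S_ℓ = v_i·e·α_i^ℓ, so α_err = S_1/S_0.
  S_0^{−1} = 5^{−1} = 8 (mod 13), so α_err = 7·8 = 56 ≡ 4 = α_3. Error position i = 3.
  Consistency check: S_2/S_1 = 2·2 = 4 ≡ 4 = α_err ✓ (single-error assumption holds).
Step 4: error magnitude e = S_0/v_3 = S_0·∏_{j≠3}(α_3 − α_j) = 5·6 = 30 ≡ 4 (mod 13).
Step 5: correct position 3: c_3 = r_3 − e = 9 − 4 ≡ 5 (mod 13). Hence c = [8, 4, 5, 6, 0].
  Check: interpolating c through the α_i gives m(x) = 3 + 7·x (degree < 2) with m(α_i) = c_i for every i, so c is indeed a codeword.


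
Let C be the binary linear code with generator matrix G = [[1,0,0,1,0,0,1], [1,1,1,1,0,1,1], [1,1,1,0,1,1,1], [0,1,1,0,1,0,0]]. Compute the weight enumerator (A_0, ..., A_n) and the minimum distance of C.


Weight distribution: A_0 = 1, A_2 = 3, A_3 = 6, A_4 = 1, A_5 = 2, A_6 = 3. Minimum distance d = 2.

Enumerate all 2^4 = 16 messages m ∈ F_2^4.
For each, compute codeword c = mG in F_2^7, then tally its weight.
  m = 0000 → c = 0000000, weight = 0.
  m = 1000 → c = 1001001, weight = 3.
  m = 0100 → c = 1111011, weight = 6.
  m = 1100 → c = 0110010, weight = 3.
  m = 0010 → c = 1110111, weight = 6.
  m = 1010 → c = 0111110, weight = 5.
  m = 0110 → c = 0001100, weight = 2.
  m = 1110 → c = 1000101, weight = 3.
  m = 0001 → c = 0110100, weight = 3.
  m = 1001 → c = 1111101, weight = 6.
  m = 0101 → c = 1001111, weight = 5.
  m = 1101 → c = 0000110, weight = 2.
  m = 0011 → c = 1000011, weight = 3.
  m = 1011 → c = 0001010, weight = 2.
  m = 0111 → c = 0111000, weight = 3.
  m = 1111 → c = 1110001, weight = 4.
Tally weights:
  weight 0: 1 codewords.
  weight 2: 3 codewords.
  weight 3: 6 codewords.
  weight 4: 1 codewords.
  weight 5: 2 codewords.
  weight 6: 3 codewords.
Minimum distance d = smallest w > 0 with A_w > 0 = 2.
Sanity: Σ A_w = 16 = 2^4 = 16 ✓.


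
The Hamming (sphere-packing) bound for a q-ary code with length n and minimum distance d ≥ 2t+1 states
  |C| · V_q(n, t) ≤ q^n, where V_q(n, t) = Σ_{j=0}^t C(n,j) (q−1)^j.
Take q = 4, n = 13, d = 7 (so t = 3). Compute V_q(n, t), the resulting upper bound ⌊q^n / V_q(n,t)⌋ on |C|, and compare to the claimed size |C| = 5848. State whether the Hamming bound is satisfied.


V_q(n, t) = 8464, q^n = 67108864, Hamming bound = 7928, |C| = 5848 ≤ bound (satisfied).

Step 1: Compute V_q(n, t) = Σ_{j=0}^3 C(n, j) (q−1)^j.
  j = 0: C(13,0)·(3)^0 = 1·1 = 1.
  j = 1: C(13,1)·(3)^1 = 13·3 = 39.
  j = 2: C(13,2)·(3)^2 = 78·9 = 702.
  j = 3: C(13,3)·(3)^3 = 286·27 = 7722.
  V_q(n, t) = 1 + 39 + 702 + 7722 = 8464.
Step 2: q^n = 4^13 = 67108864.
Step 3: Hamming bound ⌊q^n / V_q(n,t)⌋ = ⌊67108864/8464⌋ = 7928.
Step 4: Compare |C| = 5848 to 7928: satisfied.
The claimed |C| lies below the Hamming bound.


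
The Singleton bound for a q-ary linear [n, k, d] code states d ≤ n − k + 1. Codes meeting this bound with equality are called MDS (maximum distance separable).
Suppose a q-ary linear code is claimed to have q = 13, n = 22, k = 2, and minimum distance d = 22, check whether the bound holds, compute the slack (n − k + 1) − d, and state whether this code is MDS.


Singleton RHS = n − k + 1 = 21, slack = -1, bound violated (no such code; not MDS).

Singleton bound: d ≤ n − k + 1.
Here n = 22, k = 2, so n − k + 1 = 21.
Given d = 22, check d ≤ 21: NO.
Slack = (n − k + 1) − d = -1.
The slack is negative: d = 22 exceeds n − k + 1 = 21 by 1, so the Singleton bound is violated and no linear [22, 2, 22]_13 code can exist. In particular it is not MDS (MDS requires d = n − k + 1 exactly).
Description: the claimed parameters are [22, 2, 22]_13; such a code would be impossible (violates the Singleton bound).


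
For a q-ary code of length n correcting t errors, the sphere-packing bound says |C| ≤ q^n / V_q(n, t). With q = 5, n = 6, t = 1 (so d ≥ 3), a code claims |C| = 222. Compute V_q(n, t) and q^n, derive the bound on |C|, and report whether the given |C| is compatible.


V_q(n, t) = 25, q^n = 15625, Hamming bound = 625, |C| = 222 ≤ bound (satisfied).

Step 1: Compute V_q(n, t) = Σ_{j=0}^1 C(n, j) (q−1)^j.
  j = 0: C(6,0)·(4)^0 = 1·1 = 1.
  j = 1: C(6,1)·(4)^1 = 6·4 = 24.
  V_q(n, t) = 1 + 24 = 25.
Step 2: q^n = 5^6 = 15625.
Step 3: Hamming bound ⌊q^n / V_q(n,t)⌋ = ⌊15625/25⌋ = 625.
Step 4: Compare |C| = 222 to 625: satisfied.
The claimed |C| lies below the Hamming bound.


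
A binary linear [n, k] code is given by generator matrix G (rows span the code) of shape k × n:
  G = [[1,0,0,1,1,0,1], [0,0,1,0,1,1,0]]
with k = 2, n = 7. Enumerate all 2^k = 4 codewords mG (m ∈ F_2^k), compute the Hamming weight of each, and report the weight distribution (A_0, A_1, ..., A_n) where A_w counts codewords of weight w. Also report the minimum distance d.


Weight distribution: A_0 = 1, A_3 = 1, A_4 = 1, A_5 = 1. Minimum distance d = 3.

Enumerate all 2^2 = 4 messages m ∈ F_2^2.
For each, compute codeword c = mG in F_2^7, then tally its weight.
  m = 00 → c = 0000000, weight = 0.
  m = 10 → c = 1001101, weight = 4.
  m = 01 → c = 0010110, weight = 3.
  m = 11 → c = 1011011, weight = 5.
Tally weights:
  weight 0: 1 codewords.
  weight 3: 1 codewords.
  weight 4: 1 codewords.
  weight 5: 1 codewords.
Minimum distance d = smallest w > 0 with A_w > 0 = 3.
Sanity: Σ A_w = 4 = 2^2 = 4 ✓.


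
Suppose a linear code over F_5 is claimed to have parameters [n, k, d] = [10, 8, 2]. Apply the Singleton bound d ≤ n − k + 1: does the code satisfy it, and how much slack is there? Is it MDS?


Singleton RHS = n − k + 1 = 3, slack = 1, bound satisfied, not MDS.

Singleton bound: d ≤ n − k + 1.
Here n = 10, k = 8, so n − k + 1 = 3.
Given d = 2, check d ≤ 3: YES.
Slack = (n − k + 1) − d = 1.
The code is NOT MDS (slack = 1 > 0).
Description: the claimed parameters are [10, 8, 2]_5; such a code would be non-MDS.


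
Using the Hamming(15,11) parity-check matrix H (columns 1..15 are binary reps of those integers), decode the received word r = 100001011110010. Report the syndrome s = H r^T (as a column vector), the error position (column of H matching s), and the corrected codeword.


s = (1, 0, 0, 1)^T, error position = 9, corrected codeword c = 100001010110010

Compute s = H r^T mod 2 one row at a time:
  s_1 = 1 + 1 + 1 + 1 + 0 + 0 + 1 + 0 = 5 ≡ 1 (mod 2).
  s_2 = 0 + 0 + 1 + 0 + 0 + 0 + 1 + 0 = 2 ≡ 0 (mod 2).
  s_3 = 0 + 0 + 1 + 0 + 1 + 1 + 1 + 0 = 4 ≡ 0 (mod 2).
  s_4 = 1 + 0 + 0 + 0 + 1 + 1 + 0 + 0 = 3 ≡ 1 (mod 2).
s = (1, 0, 0, 1)^T — this equals column 9 of H (binary 1001), so error is at position 9.
Correct: flip bit 9 of r = 100001011110010 to get c = 100001010110010.


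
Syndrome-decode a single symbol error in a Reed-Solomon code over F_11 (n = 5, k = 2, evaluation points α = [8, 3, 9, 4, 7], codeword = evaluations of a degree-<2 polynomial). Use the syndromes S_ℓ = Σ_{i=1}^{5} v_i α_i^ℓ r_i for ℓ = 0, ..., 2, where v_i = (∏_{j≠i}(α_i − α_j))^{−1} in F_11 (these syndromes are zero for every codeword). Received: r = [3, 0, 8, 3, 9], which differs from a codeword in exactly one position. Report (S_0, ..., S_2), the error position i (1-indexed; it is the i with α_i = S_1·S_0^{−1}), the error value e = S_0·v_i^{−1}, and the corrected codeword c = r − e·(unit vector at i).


S = (7, 6, 2), error at position 4, error magnitude e = 9, c = [3, 0, 8, 5, 9].

Step 1: column multipliers v_i = (∏_{j≠i}(α_i − α_j))^{−1} mod 11.
  i = 1 (α = 8): (8−3)(8−9)(8−4)(8−7) = 5·(−1)·4·1 = −20 ≡ 2, so v_1 = 2^{−1} = 6 (mod 11).
  i = 2 (α = 3): (3−8)(3−9)(3−4)(3−7) = (−5)·(−6)·(−1)·(−4) = 120 ≡ 10, so v_2 = 10^{−1} = 10 (mod 11).
  i = 3 (α = 9): (9−8)(9−3)(9−4)(9−7) = 1·6·5·2 = 60 ≡ 5, so v_3 = 5^{−1} = 9 (mod 11).
  i = 4 (α = 4): (4−8)(4−3)(4−9)(4−7) = (−4)·1·(−5)·(−3) = −60 ≡ 6, so v_4 = 6^{−1} = 2 (mod 11).
  i = 5 (α = 7): (7−8)(7−3)(7−9)(7−4) = (−1)·4·(−2)·3 = 24 ≡ 2, so v_5 = 2^{−1} = 6 (mod 11).
  v = [6, 10, 9, 2, 6].
Step 2: syndromes of r = [3, 0, 8, 3, 9] (all sums mod 11).
  S_0 = Σ v_i r_i = 6·3 + 10·0 + 9·8 + 2·3 + 6·9 = 150 ≡ 7.
  S_1 = Σ v_i α_i r_i = 6·8·3 + 10·3·0 + 9·9·8 + 2·4·3 + 6·7·9 = 1194 ≡ 6.
  α_i^2 mod 11 = [9, 9, 4, 5, 5].
  S_2 = Σ v_i α_i^2 r_i = 6·9·3 + 10·9·0 + 9·4·8 + 2·5·3 + 6·5·9 = 750 ≡ 2.
  S = (7, 6, 2) ≠ 0, so r is not a codeword (an error is present).
Step 3: locate the error. For a single error e at position i, S_ℓ = v_i·e·α_i^ℓ, so α_err = S_1/S_0.
  S_0^{−1} = 7^{−1} = 8 (mod 11), so α_err = 6·8 = 48 ≡ 4 = α_4. Error position i = 4.
  Consistency check: S_2/S_1 = 2·2 = 4 ≡ 4 = α_err ✓ (single-error assumption holds).
Step 4: error magnitude e = S_0/v_4 = S_0·∏_{j≠4}(α_4 − α_j) = 7·6 = 42 ≡ 9 (mod 11).
Step 5: correct position 4: c_4 = r_4 − e = 3 − 9 ≡ 5 (mod 11). Hence c = [3, 0, 8, 5, 9].
  Check: interpolating c through the α_i gives m(x) = 7 + 5·x (degree < 2) with m(α_i) = c_i for every i, so c is indeed a codeword.


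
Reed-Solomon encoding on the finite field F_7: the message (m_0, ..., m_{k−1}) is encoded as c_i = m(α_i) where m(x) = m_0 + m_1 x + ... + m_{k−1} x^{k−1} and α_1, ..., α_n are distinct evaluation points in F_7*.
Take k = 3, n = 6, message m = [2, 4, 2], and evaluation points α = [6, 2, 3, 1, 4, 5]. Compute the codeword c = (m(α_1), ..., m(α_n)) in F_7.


c = [0, 4, 4, 1, 1, 2]

Message polynomial: m(x) = 2 + 4·x + 2·x^2 (mod 7).
For each evaluation point α_i, compute m(α_i) mod 7:
  α_1 = 6: Horner steps 2 → 2 → 0, so m(6) = 0.
  α_2 = 2: Horner steps 2 → 1 → 4, so m(2) = 4.
  α_3 = 3: Horner steps 2 → 3 → 4, so m(3) = 4.
  α_4 = 1: Horner steps 2 → 6 → 1, so m(1) = 1.
  α_5 = 4: Horner steps 2 → 5 → 1, so m(4) = 1.
  α_6 = 5: Horner steps 2 → 0 → 2, so m(5) = 2.
Codeword c = [0, 4, 4, 1, 1, 2] ∈ F_7^6.


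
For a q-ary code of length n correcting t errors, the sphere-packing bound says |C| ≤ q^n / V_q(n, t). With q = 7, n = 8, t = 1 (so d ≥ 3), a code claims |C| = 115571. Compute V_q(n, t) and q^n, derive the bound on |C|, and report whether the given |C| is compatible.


V_q(n, t) = 49, q^n = 5764801, Hamming bound = 117649, |C| = 115571 ≤ bound (satisfied).

Step 1: Compute V_q(n, t) = Σ_{j=0}^1 C(n, j) (q−1)^j.
  j = 0: C(8,0)·(6)^0 = 1·1 = 1.
  j = 1: C(8,1)·(6)^1 = 8·6 = 48.
  V_q(n, t) = 1 + 48 = 49.
Step 2: q^n = 7^8 = 5764801.
Step 3: Hamming bound ⌊q^n / V_q(n,t)⌋ = ⌊5764801/49⌋ = 117649.
Step 4: Compare |C| = 115571 to 117649: satisfied.
The claimed |C| lies below the Hamming bound.


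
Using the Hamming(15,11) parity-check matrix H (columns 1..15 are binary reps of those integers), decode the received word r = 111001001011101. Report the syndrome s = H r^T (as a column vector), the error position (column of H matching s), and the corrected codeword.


s = (1, 0, 1, 0)^T, error position = 10, corrected codeword c = 111001001111101

Compute s = H r^T mod 2 one row at a time:
  s_1 = 0 + 1 + 0 + 1 + 1 + 1 + 0 + 1 = 5 ≡ 1 (mod 2).
  s_2 = 0 + 0 + 1 + 0 + 1 + 1 + 0 + 1 = 4 ≡ 0 (mod 2).
  s_3 = 1 + 1 + 1 + 0 + 0 + 1 + 0 + 1 = 5 ≡ 1 (mod 2).
  s_4 = 1 + 1 + 0 + 0 + 1 + 1 + 1 + 1 = 6 ≡ 0 (mod 2).
s = (1, 0, 1, 0)^T — this equals column 10 of H (binary 1010), so error is at position 10.
Correct: flip bit 10 of r = 111001001011101 to get c = 111001001111101.


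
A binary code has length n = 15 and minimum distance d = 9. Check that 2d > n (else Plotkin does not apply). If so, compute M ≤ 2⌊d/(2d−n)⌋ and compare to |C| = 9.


Plotkin bound M ≤ 6; given |C| = 9 > bound (violated).

Check applicability: 2d = 18, n = 15.
2d − n = 3 > 0, so Plotkin applies.
Compute d/(2d−n) = 9/3 ≈ 3.0000.
⌊d/(2d−n)⌋ = 3.
Plotkin bound: M ≤ 2·3 = 6.
Given |C| = 9, check: VIOLATED.
This |C| is above the Plotkin bound, so no binary code with n = 15, d = 9 and 9 codewords exists.


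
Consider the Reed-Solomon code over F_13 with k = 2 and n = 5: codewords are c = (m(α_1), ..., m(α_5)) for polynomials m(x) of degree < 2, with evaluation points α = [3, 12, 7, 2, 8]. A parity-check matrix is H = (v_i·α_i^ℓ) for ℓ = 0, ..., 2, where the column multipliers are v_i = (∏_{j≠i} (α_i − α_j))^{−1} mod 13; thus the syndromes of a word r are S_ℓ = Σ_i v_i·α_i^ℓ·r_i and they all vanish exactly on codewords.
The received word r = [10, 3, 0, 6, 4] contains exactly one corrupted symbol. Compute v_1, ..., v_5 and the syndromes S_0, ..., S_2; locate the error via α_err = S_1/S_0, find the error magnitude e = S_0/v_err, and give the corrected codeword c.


S = (8, 5, 8), error at position 2, error magnitude e = 9, c = [10, 7, 0, 6, 4].

Step 1: column multipliers v_i = (∏_{j≠i}(α_i − α_j))^{−1} mod 13.
  i = 1 (α = 3): (3−12)(3−7)(3−2)(3−8) = (−9)·(−4)·1·(−5) = −180 ≡ 2, so v_1 = 2^{−1} = 7 (mod 13).
  i = 2 (α = 12): (12−3)(12−7)(12−2)(12−8) = 9·5·10·4 = 1800 ≡ 6, so v_2 = 6^{−1} = 11 (mod 13).
  i = 3 (α = 7): (7−3)(7−12)(7−2)(7−8) = 4·(−5)·5·(−1) = 100 ≡ 9, so v_3 = 9^{−1} = 3 (mod 13).
  i = 4 (α = 2): (2−3)(2−12)(2−7)(2−8) = (−1)·(−10)·(−5)·(−6) = 300 ≡ 1, so v_4 = 1^{−1} = 1 (mod 13).
  i = 5 (α = 8): (8−3)(8−12)(8−7)(8−2) = 5·(−4)·1·6 = −120 ≡ 10, so v_5 = 10^{−1} = 4 (mod 13).
  v = [7, 11, 3, 1, 4].
Step 2: syndromes of r = [10, 3, 0, 6, 4] (all sums mod 13).
  S_0 = Σ v_i r_i = 7·10 + 11·3 + 3·0 + 1·6 + 4·4 = 125 ≡ 8.
  S_1 = Σ v_i α_i r_i = 7·3·10 + 11·12·3 + 3·7·0 + 1·2·6 + 4·8·4 = 746 ≡ 5.
  α_i^2 mod 13 = [9, 1, 10, 4, 12].
  S_2 = Σ v_i α_i^2 r_i = 7·9·10 + 11·1·3 + 3·10·0 + 1·4·6 + 4·12·4 = 879 ≡ 8.
  S = (8, 5, 8) ≠ 0, so r is not a codeword (an error is present).
Step 3: locate the error. For a single error e at position i, S_ℓ = v_i·e·α_i^ℓ, so α_err = S_1/S_0.
  S_0^{−1} = 8^{−1} = 5 (mod 13), so α_err = 5·5 = 25 ≡ 12 = α_2. Error position i = 2.
  Consistency check: S_2/S_1 = 8·8 = 64 ≡ 12 = α_err ✓ (single-error assumption holds).
Step 4: error magnitude e = S_0/v_2 = S_0·∏_{j≠2}(α_2 − α_j) = 8·6 = 48 ≡ 9 (mod 13).
Step 5: correct position 2: c_2 = r_2 − e = 3 − 9 ≡ 7 (mod 13). Hence c = [10, 7, 0, 6, 4].
  Check: interpolating c through the α_i gives m(x) = 11 + 4·x (degree < 2) with m(α_i) = c_i for every i, so c is indeed a codeword.


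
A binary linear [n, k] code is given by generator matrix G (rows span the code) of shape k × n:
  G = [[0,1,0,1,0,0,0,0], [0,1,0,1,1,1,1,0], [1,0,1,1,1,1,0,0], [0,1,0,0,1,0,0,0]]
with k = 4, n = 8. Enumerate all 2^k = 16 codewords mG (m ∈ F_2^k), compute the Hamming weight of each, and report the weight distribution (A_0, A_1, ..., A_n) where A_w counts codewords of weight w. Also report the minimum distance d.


Weight distribution: A_0 = 1, A_2 = 3, A_3 = 4, A_4 = 3, A_5 = 4, A_6 = 1. Minimum distance d = 2.

Enumerate all 2^4 = 16 messages m ∈ F_2^4.
For each, compute codeword c = mG in F_2^8, then tally its weight.
  m = 0000 → c = 00000000, weight = 0.
  m = 1000 → c = 01010000, weight = 2.
  m = 0100 → c = 01011110, weight = 5.
  m = 1100 → c = 00001110, weight = 3.
  m = 0010 → c = 10111100, weight = 5.
  m = 1010 → c = 11101100, weight = 5.
  m = 0110 → c = 11100010, weight = 4.
  m = 1110 → c = 10110010, weight = 4.
  m = 0001 → c = 01001000, weight = 2.
  m = 1001 → c = 00011000, weight = 2.
  m = 0101 → c = 00010110, weight = 3.
  m = 1101 → c = 01000110, weight = 3.
  m = 0011 → c = 11110100, weight = 5.
  m = 1011 → c = 10100100, weight = 3.
  m = 0111 → c = 10101010, weight = 4.
  m = 1111 → c = 11111010, weight = 6.
Tally weights:
  weight 0: 1 codewords.
  weight 2: 3 codewords.
  weight 3: 4 codewords.
  weight 4: 3 codewords.
  weight 5: 4 codewords.
  weight 6: 1 codewords.
Minimum distance d = smallest w > 0 with A_w > 0 = 2.
Sanity: Σ A_w = 16 = 2^4 = 16 ✓.


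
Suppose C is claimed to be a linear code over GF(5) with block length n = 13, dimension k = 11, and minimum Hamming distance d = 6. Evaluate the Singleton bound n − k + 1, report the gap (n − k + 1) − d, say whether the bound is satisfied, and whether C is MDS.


Singleton RHS = n − k + 1 = 3, slack = -3, bound violated (no such code; not MDS).

Singleton bound: d ≤ n − k + 1.
Here n = 13, k = 11, so n − k + 1 = 3.
Given d = 6, check d ≤ 3: NO.
Slack = (n − k + 1) − d = -3.
The slack is negative: d = 6 exceeds n − k + 1 = 3 by 3, so the Singleton bound is violated and no linear [13, 11, 6]_5 code can exist. In particular it is not MDS (MDS requires d = n − k + 1 exactly).
Description: the claimed parameters are [13, 11, 6]_5; such a code would be impossible (violates the Singleton bound).


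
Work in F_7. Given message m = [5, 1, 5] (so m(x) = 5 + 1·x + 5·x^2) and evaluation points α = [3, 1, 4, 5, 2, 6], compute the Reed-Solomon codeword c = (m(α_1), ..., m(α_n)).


c = [4, 4, 5, 2, 6, 2]

Message polynomial: m(x) = 5 + 1·x + 5·x^2 (mod 7).
For each evaluation point α_i, compute m(α_i) mod 7:
  α_1 = 3: Horner steps 5 → 2 → 4, so m(3) = 4.
  α_2 = 1: Horner steps 5 → 6 → 4, so m(1) = 4.
  α_3 = 4: Horner steps 5 → 0 → 5, so m(4) = 5.
  α_4 = 5: Horner steps 5 → 5 → 2, so m(5) = 2.
  α_5 = 2: Horner steps 5 → 4 → 6, so m(2) = 6.
  α_6 = 6: Horner steps 5 → 3 → 2, so m(6) = 2.
Codeword c = [4, 4, 5, 2, 6, 2] ∈ F_7^6.


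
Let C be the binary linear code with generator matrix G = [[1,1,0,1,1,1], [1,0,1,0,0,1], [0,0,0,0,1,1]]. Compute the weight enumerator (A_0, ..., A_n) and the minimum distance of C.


Weight distribution: A_0 = 1, A_2 = 1, A_3 = 3, A_4 = 2, A_5 = 1. Minimum distance d = 2.

Enumerate all 2^3 = 8 messages m ∈ F_2^3.
For each, compute codeword c = mG in F_2^6, then tally its weight.
  m = 000 → c = 000000, weight = 0.
  m = 100 → c = 110111, weight = 5.
  m = 010 → c = 101001, weight = 3.
  m = 110 → c = 011110, weight = 4.
  m = 001 → c = 000011, weight = 2.
  m = 101 → c = 110100, weight = 3.
  m = 011 → c = 101010, weight = 3.
  m = 111 → c = 011101, weight = 4.
Tally weights:
  weight 0: 1 codewords.
  weight 2: 1 codewords.
  weight 3: 3 codewords.
  weight 4: 2 codewords.
  weight 5: 1 codewords.
Minimum distance d = smallest w > 0 with A_w > 0 = 2.
Sanity: Σ A_w = 8 = 2^3 = 8 ✓.


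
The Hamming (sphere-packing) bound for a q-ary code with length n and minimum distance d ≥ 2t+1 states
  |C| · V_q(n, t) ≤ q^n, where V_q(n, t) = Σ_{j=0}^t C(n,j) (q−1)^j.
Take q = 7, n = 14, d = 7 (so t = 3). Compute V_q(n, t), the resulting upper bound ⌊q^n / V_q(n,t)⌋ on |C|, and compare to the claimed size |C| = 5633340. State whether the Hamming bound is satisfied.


V_q(n, t) = 81985, q^n = 678223072849, Hamming bound = 8272526, |C| = 5633340 ≤ bound (satisfied).

Step 1: Compute V_q(n, t) = Σ_{j=0}^3 C(n, j) (q−1)^j.
  j = 0: C(14,0)·(6)^0 = 1·1 = 1.
  j = 1: C(14,1)·(6)^1 = 14·6 = 84.
  j = 2: C(14,2)·(6)^2 = 91·36 = 3276.
  j = 3: C(14,3)·(6)^3 = 364·216 = 78624.
  V_q(n, t) = 1 + 84 + 3276 + 78624 = 81985.
Step 2: q^n = 7^14 = 678223072849.
Step 3: Hamming bound ⌊q^n / V_q(n,t)⌋ = ⌊678223072849/81985⌋ = 8272526.
Step 4: Compare |C| = 5633340 to 8272526: satisfied.
The claimed |C| lies below the Hamming bound.


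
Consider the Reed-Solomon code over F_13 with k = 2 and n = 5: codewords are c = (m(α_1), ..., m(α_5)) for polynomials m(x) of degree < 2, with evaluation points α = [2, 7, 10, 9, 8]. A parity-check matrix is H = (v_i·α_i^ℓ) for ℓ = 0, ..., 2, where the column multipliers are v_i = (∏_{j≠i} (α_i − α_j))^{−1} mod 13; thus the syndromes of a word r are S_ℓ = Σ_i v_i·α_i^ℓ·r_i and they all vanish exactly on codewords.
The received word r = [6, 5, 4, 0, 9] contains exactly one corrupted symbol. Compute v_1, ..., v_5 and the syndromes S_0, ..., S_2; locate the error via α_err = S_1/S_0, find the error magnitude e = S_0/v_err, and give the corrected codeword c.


S = (7, 1, 2), error at position 1, error magnitude e = 8, c = [11, 5, 4, 0, 9].

Step 1: column multipliers v_i = (∏_{j≠i}(α_i − α_j))^{−1} mod 13.
  i = 1 (α = 2): (2−7)(2−10)(2−9)(2−8) = (−5)·(−8)·(−7)·(−6) = 1680 ≡ 3, so v_1 = 3^{−1} = 9 (mod 13).
  i = 2 (α = 7): (7−2)(7−10)(7−9)(7−8) = 5·(−3)·(−2)·(−1) = −30 ≡ 9, so v_2 = 9^{−1} = 3 (mod 13).
  i = 3 (α = 10): (10−2)(10−7)(10−9)(10−8) = 8·3·1·2 = 48 ≡ 9, so v_3 = 9^{−1} = 3 (mod 13).
  i = 4 (α = 9): (9−2)(9−7)(9−10)(9−8) = 7·2·(−1)·1 = −14 ≡ 12, so v_4 = 12^{−1} = 12 (mod 13).
  i = 5 (α = 8): (8−2)(8−7)(8−10)(8−9) = 6·1·(−2)·(−1) = 12 ≡ 12, so v_5 = 12^{−1} = 12 (mod 13).
  v = [9, 3, 3, 12, 12].
Step 2: syndromes of r = [6, 5, 4, 0, 9] (all sums mod 13).
  S_0 = Σ v_i r_i = 9·6 + 3·5 + 3·4 + 12·0 + 12·9 = 189 ≡ 7.
  S_1 = Σ v_i α_i r_i = 9·2·6 + 3·7·5 + 3·10·4 + 12·9·0 + 12·8·9 = 1197 ≡ 1.
  α_i^2 mod 13 = [4, 10, 9, 3, 12].
  S_2 = Σ v_i α_i^2 r_i = 9·4·6 + 3·10·5 + 3·9·4 + 12·3·0 + 12·12·9 = 1770 ≡ 2.
  S = (7, 1, 2) ≠ 0, so r is not a codeword (an error is present).
Step 3: locate the error. For a single error e at position i, S_ℓ = v_i·e·α_i^ℓ, so α_err = S_1/S_0.
  S_0^{−1} = 7^{−1} = 2 (mod 13), so α_err = 1·2 = 2 ≡ 2 = α_1. Error position i = 1.
  Consistency check: S_2/S_1 = 2·1 = 2 ≡ 2 = α_err ✓ (single-error assumption holds).
Step 4: error magnitude e = S_0/v_1 = S_0·∏_{j≠1}(α_1 − α_j) = 7·3 = 21 ≡ 8 (mod 13).
Step 5: correct position 1: c_1 = r_1 − e = 6 − 8 ≡ 11 (mod 13). Hence c = [11, 5, 4, 0, 9].
  Check: interpolating c through the α_i gives m(x) = 3 + 4·x (degree < 2) with m(α_i) = c_i for every i, so c is indeed a codeword.


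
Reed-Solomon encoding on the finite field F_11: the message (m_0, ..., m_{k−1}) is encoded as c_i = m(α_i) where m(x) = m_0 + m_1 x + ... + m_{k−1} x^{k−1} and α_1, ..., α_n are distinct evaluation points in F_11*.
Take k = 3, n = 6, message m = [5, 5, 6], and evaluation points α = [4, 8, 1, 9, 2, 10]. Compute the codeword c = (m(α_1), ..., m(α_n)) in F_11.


c = [0, 0, 5, 8, 6, 6]

Message polynomial: m(x) = 5 + 5·x + 6·x^2 (mod 11).
For each evaluation point α_i, compute m(α_i) mod 11:
  α_1 = 4: Horner steps 6 → 7 → 0, so m(4) = 0.
  α_2 = 8: Horner steps 6 → 9 → 0, so m(8) = 0.
  α_3 = 1: Horner steps 6 → 0 → 5, so m(1) = 5.
  α_4 = 9: Horner steps 6 → 4 → 8, so m(9) = 8.
  α_5 = 2: Horner steps 6 → 6 → 6, so m(2) = 6.
  α_6 = 10: Horner steps 6 → 10 → 6, so m(10) = 6.
Codeword c = [0, 0, 5, 8, 6, 6] ∈ F_11^6.


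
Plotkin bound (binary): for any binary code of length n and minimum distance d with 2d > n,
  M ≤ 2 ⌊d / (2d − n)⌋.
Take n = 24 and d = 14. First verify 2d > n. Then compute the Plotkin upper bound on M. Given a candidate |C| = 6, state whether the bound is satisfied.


Plotkin bound M ≤ 6; given |C| = 6 ≤ bound (satisfied).

Check applicability: 2d = 28, n = 24.
2d − n = 4 > 0, so Plotkin applies.
Compute d/(2d−n) = 14/4 ≈ 3.5000.
⌊d/(2d−n)⌋ = 3.
Plotkin bound: M ≤ 2·3 = 6.
Given |C| = 6, check: satisfied.
This |C| is at the Plotkin bound.


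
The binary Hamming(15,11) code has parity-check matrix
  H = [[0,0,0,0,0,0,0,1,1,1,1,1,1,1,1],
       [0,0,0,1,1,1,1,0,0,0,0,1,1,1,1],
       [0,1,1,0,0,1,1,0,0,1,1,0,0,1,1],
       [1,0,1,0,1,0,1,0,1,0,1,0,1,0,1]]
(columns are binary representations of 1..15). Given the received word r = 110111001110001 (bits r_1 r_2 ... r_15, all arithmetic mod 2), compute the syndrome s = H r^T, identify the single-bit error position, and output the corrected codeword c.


s = (0, 0, 1, 1)^T, error position = 3, corrected codeword c = 111111001110001

Compute s = H r^T mod 2 one row at a time:
  s_1 = 0 + 1 + 1 + 1 + 0 + 0 + 0 + 1 = 4 ≡ 0 (mod 2).
  s_2 = 1 + 1 + 1 + 0 + 0 + 0 + 0 + 1 = 4 ≡ 0 (mod 2).
  s_3 = 1 + 0 + 1 + 0 + 1 + 1 + 0 + 1 = 5 ≡ 1 (mod 2).
  s_4 = 1 + 0 + 1 + 0 + 1 + 1 + 0 + 1 = 5 ≡ 1 (mod 2).
s = (0, 0, 1, 1)^T — this equals column 3 of H (binary 0011), so error is at position 3.
Correct: flip bit 3 of r = 110111001110001 to get c = 111111001110001.


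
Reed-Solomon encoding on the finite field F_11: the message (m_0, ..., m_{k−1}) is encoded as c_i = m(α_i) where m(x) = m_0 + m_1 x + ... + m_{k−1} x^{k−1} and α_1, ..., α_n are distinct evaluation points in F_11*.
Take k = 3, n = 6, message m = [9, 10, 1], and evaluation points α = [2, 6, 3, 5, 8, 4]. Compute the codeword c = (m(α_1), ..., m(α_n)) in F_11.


c = [0, 6, 4, 7, 10, 10]

Message polynomial: m(x) = 9 + 10·x + 1·x^2 (mod 11).
For each evaluation point α_i, compute m(α_i) mod 11:
  α_1 = 2: Horner steps 1 → 1 → 0, so m(2) = 0.
  α_2 = 6: Horner steps 1 → 5 → 6, so m(6) = 6.
  α_3 = 3: Horner steps 1 → 2 → 4, so m(3) = 4.
  α_4 = 5: Horner steps 1 → 4 → 7, so m(5) = 7.
  α_5 = 8: Horner steps 1 → 7 → 10, so m(8) = 10.
  α_6 = 4: Horner steps 1 → 3 → 10, so m(4) = 10.
Codeword c = [0, 6, 4, 7, 10, 10] ∈ F_11^6.


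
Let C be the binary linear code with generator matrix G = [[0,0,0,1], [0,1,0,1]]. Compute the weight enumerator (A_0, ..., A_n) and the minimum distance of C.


Weight distribution: A_0 = 1, A_1 = 2, A_2 = 1. Minimum distance d = 1.

Enumerate all 2^2 = 4 messages m ∈ F_2^2.
For each, compute codeword c = mG in F_2^4, then tally its weight.
  m = 00 → c = 0000, weight = 0.
  m = 10 → c = 0001, weight = 1.
  m = 01 → c = 0101, weight = 2.
  m = 11 → c = 0100, weight = 1.
Tally weights:
  weight 0: 1 codewords.
  weight 1: 2 codewords.
  weight 2: 1 codewords.
Minimum distance d = smallest w > 0 with A_w > 0 = 1.
Sanity: Σ A_w = 4 = 2^2 = 4 ✓.


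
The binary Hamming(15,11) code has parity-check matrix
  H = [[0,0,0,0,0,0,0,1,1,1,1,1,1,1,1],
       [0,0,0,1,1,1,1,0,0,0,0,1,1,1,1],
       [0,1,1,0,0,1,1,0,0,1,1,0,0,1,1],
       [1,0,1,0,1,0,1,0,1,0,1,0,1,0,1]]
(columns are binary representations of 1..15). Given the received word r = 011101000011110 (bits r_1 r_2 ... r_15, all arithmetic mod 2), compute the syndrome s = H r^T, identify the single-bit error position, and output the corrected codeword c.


s = (0, 1, 1, 1)^T, error position = 7, corrected codeword c = 011101100011110

Compute s = H r^T mod 2 one row at a time:
  s_1 = 0 + 0 + 0 + 1 + 1 + 1 + 1 + 0 = 4 ≡ 0 (mod 2).
  s_2 = 1 + 0 + 1 + 0 + 1 + 1 + 1 + 0 = 5 ≡ 1 (mod 2).
  s_3 = 1 + 1 + 1 + 0 + 0 + 1 + 1 + 0 = 5 ≡ 1 (mod 2).
  s_4 = 0 + 1 + 0 + 0 + 0 + 1 + 1 + 0 = 3 ≡ 1 (mod 2).
s = (0, 1, 1, 1)^T — this equals column 7 of H (binary 0111), so error is at position 7.
Correct: flip bit 7 of r = 011101000011110 to get c = 011101100011110.


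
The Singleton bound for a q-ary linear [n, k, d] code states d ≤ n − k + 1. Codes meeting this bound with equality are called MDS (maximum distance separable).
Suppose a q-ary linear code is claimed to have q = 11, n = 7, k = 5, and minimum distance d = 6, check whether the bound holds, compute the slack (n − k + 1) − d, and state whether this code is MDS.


Singleton RHS = n − k + 1 = 3, slack = -3, bound violated (no such code; not MDS).

Singleton bound: d ≤ n − k + 1.
Here n = 7, k = 5, so n − k + 1 = 3.
Given d = 6, check d ≤ 3: NO.
Slack = (n − k + 1) − d = -3.
The slack is negative: d = 6 exceeds n − k + 1 = 3 by 3, so the Singleton bound is violated and no linear [7, 5, 6]_11 code can exist. In particular it is not MDS (MDS requires d = n − k + 1 exactly).
Description: the claimed parameters are [7, 5, 6]_11; such a code would be impossible (violates the Singleton bound).


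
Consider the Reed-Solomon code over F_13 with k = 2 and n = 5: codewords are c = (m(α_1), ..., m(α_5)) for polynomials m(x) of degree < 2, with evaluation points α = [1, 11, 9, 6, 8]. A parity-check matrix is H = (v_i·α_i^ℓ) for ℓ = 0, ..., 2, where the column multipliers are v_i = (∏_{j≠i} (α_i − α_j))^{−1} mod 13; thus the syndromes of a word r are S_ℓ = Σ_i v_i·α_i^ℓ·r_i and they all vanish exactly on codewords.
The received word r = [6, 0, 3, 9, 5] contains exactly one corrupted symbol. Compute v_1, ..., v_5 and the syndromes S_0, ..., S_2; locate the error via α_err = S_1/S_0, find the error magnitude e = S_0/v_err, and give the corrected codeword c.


S = (1, 11, 4), error at position 2, error magnitude e = 1, c = [6, 12, 3, 9, 5].

Step 1: column multipliers v_i = (∏_{j≠i}(α_i − α_j))^{−1} mod 13.
  i = 1 (α = 1): (1−11)(1−9)(1−6)(1−8) = (−10)·(−8)·(−5)·(−7) = 2800 ≡ 5, so v_1 = 5^{−1} = 8 (mod 13).
  i = 2 (α = 11): (11−1)(11−9)(11−6)(11−8) = 10·2·5·3 = 300 ≡ 1, so v_2 = 1^{−1} = 1 (mod 13).
  i = 3 (α = 9): (9−1)(9−11)(9−6)(9−8) = 8·(−2)·3·1 = −48 ≡ 4, so v_3 = 4^{−1} = 10 (mod 13).
  i = 4 (α = 6): (6−1)(6−11)(6−9)(6−8) = 5·(−5)·(−3)·(−2) = −150 ≡ 6, so v_4 = 6^{−1} = 11 (mod 13).
  i = 5 (α = 8): (8−1)(8−11)(8−9)(8−6) = 7·(−3)·(−1)·2 = 42 ≡ 3, so v_5 = 3^{−1} = 9 (mod 13).
  v = [8, 1, 10, 11, 9].
Step 2: syndromes of r = [6, 0, 3, 9, 5] (all sums mod 13).
  S_0 = Σ v_i r_i = 8·6 + 1·0 + 10·3 + 11·9 + 9·5 = 222 ≡ 1.
  S_1 = Σ v_i α_i r_i = 8·1·6 + 1·11·0 + 10·9·3 + 11·6·9 + 9·8·5 = 1272 ≡ 11.
  α_i^2 mod 13 = [1, 4, 3, 10, 12].
  S_2 = Σ v_i α_i^2 r_i = 8·1·6 + 1·4·0 + 10·3·3 + 11·10·9 + 9·12·5 = 1668 ≡ 4.
  S = (1, 11, 4) ≠ 0, so r is not a codeword (an error is present).
Step 3: locate the error. For a single error e at position i, S_ℓ = v_i·e·α_i^ℓ, so α_err = S_1/S_0.
  S_0^{−1} = 1^{−1} = 1 (mod 13), so α_err = 11·1 = 11 ≡ 11 = α_2. Error position i = 2.
  Consistency check: S_2/S_1 = 4·6 = 24 ≡ 11 = α_err ✓ (single-error assumption holds).
Step 4: error magnitude e = S_0/v_2 = S_0·∏_{j≠2}(α_2 − α_j) = 1·1 = 1 ≡ 1 (mod 13).
Step 5: correct position 2: c_2 = r_2 − e = 0 − 1 ≡ 12 (mod 13). Hence c = [6, 12, 3, 9, 5].
  Check: interpolating c through the α_i gives m(x) = 8 + 11·x (degree < 2) with m(α_i) = c_i for every i, so c is indeed a codeword.
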